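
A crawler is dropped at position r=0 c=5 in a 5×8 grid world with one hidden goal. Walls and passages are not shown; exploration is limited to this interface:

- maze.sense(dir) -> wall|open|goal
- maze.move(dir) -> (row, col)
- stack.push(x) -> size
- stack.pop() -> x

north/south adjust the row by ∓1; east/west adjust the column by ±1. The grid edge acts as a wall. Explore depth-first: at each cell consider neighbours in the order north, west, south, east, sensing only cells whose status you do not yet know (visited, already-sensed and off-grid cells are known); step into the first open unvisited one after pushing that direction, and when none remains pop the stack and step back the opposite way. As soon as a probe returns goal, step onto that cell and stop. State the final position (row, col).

>>> maze.sense dir='west'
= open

>>> stack.push x='west'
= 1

>>> maze.move dir='west'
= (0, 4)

>>> maze.sense dir='west'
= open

>>> stack.push x='west'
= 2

>>> maze.move dir='west'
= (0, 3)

>>> maze.sense dir='west'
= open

>>> stack.push x='west'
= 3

>>> maze.move dir='west'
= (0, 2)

>>> maze.sense dir='west'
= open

>>> stack.push x='west'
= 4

>>> maze.move dir='west'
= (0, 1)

>>> maze.sense dir='west'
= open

>>> stack.push x='west'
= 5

>>> maze.move dir='west'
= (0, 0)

>>> maze.sense dir='south'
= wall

>>> stack.pop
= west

>>> maze.move dir='east'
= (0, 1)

>>> maze.sense dir='south'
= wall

>>> stack.pop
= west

>>> maze.move dir='east'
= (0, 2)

>>> maze.sense dir='south'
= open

>>> stack.push x='south'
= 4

>>> maze.move dir='south'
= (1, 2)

>>> maze.sense dir='south'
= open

>>> stack.push x='south'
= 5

>>> maze.move dir='south'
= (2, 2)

>>> maze.sense dir='west'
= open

>>> stack.push x='west'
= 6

>>> maze.move dir='west'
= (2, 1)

>>> maze.sense dir='west'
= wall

>>> maze.sense dir='south'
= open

>>> stack.push x='south'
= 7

>>> maze.move dir='south'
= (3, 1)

>>> maze.sense dir='west'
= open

>>> stack.push x='west'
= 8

>>> maze.move dir='west'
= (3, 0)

>>> maze.sense dir='south'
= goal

>>> maze.move dir='south'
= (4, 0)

Answer: (4, 0)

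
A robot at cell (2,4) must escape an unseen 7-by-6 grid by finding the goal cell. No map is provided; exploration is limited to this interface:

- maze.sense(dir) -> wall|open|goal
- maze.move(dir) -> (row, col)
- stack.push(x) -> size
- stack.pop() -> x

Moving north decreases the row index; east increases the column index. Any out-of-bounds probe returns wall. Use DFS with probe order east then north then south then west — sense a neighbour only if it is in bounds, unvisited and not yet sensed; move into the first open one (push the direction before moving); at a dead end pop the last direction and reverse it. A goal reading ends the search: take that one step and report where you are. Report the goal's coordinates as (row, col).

-> sense(dir: east)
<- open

-> push(x: east)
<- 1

-> move(dir: east)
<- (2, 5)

-> sense(dir: north)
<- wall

-> sense(dir: south)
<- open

-> push(x: south)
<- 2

-> move(dir: south)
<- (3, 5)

-> sense(dir: south)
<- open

-> push(x: south)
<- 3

-> move(dir: south)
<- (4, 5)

-> sense(dir: south)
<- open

-> push(x: south)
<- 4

-> move(dir: south)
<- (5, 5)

-> sense(dir: south)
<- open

-> push(x: south)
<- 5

-> move(dir: south)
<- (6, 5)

-> sense(dir: west)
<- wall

-> pop()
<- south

-> move(dir: north)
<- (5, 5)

-> sense(dir: west)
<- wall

-> pop()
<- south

-> move(dir: north)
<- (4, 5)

-> sense(dir: west)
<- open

-> push(x: west)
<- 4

-> move(dir: west)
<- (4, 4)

-> sense(dir: north)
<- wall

-> sense(dir: west)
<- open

-> push(x: west)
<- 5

-> move(dir: west)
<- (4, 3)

-> sense(dir: north)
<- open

-> push(x: north)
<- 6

-> move(dir: north)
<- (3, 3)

-> sense(dir: north)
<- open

-> push(x: north)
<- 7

-> move(dir: north)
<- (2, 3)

-> sense(dir: north)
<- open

-> push(x: north)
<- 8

-> move(dir: north)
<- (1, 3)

-> sense(dir: east)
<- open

-> push(x: east)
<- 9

-> move(dir: east)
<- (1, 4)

-> sense(dir: north)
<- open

-> push(x: north)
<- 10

-> move(dir: north)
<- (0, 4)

-> sense(dir: east)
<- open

-> push(x: east)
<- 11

-> move(dir: east)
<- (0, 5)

-> pop()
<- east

-> move(dir: west)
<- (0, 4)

-> sense(dir: west)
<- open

-> push(x: west)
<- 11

-> move(dir: west)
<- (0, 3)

-> sense(dir: west)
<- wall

-> pop()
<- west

-> move(dir: east)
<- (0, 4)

-> pop()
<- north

-> move(dir: south)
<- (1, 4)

-> pop()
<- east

-> move(dir: west)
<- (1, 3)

-> sense(dir: west)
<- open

-> push(x: west)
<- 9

-> move(dir: west)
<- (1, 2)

-> sense(dir: south)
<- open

-> push(x: south)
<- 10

-> move(dir: south)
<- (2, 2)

-> sense(dir: south)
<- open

-> push(x: south)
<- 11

-> move(dir: south)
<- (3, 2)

-> sense(dir: south)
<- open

-> push(x: south)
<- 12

-> move(dir: south)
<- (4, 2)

-> sense(dir: south)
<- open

-> push(x: south)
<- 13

-> move(dir: south)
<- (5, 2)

-> sense(dir: east)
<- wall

-> sense(dir: south)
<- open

-> push(x: south)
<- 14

-> move(dir: south)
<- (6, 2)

-> sense(dir: east)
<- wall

-> sense(dir: west)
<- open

-> push(x: west)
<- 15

-> move(dir: west)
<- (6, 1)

-> sense(dir: north)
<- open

-> push(x: north)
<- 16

-> move(dir: north)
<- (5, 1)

-> sense(dir: north)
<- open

-> push(x: north)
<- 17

-> move(dir: north)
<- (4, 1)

-> sense(dir: north)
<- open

-> push(x: north)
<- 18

-> move(dir: north)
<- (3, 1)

-> sense(dir: north)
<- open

-> push(x: north)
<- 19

-> move(dir: north)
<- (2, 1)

-> sense(dir: north)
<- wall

-> sense(dir: west)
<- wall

-> pop()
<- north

-> move(dir: south)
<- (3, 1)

-> sense(dir: west)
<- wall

-> pop()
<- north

-> move(dir: south)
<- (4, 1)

-> sense(dir: west)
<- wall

-> pop()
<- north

-> move(dir: south)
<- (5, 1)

-> sense(dir: west)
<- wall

-> pop()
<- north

-> move(dir: south)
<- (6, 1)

-> sense(dir: west)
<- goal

-> move(dir: west)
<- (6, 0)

Answer: (6, 0)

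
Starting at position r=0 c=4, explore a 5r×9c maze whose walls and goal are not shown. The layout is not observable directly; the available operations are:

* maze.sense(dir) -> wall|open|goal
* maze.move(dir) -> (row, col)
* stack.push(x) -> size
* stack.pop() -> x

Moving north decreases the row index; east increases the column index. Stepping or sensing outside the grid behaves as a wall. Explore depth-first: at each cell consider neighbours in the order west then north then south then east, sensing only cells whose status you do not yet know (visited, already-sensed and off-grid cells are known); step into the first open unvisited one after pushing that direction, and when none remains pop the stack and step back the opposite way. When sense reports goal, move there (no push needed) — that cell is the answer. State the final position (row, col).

>> maze.sense(dir→west)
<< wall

>> maze.sense(dir→south)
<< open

>> stack.push(x→south)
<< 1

>> maze.move(dir→south)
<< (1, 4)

>> maze.sense(dir→west)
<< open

>> stack.push(x→west)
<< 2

>> maze.move(dir→west)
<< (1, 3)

>> maze.sense(dir→west)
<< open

>> stack.push(x→west)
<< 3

>> maze.move(dir→west)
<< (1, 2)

>> maze.sense(dir→west)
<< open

>> stack.push(x→west)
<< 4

>> maze.move(dir→west)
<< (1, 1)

>> maze.sense(dir→west)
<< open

>> stack.push(x→west)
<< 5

>> maze.move(dir→west)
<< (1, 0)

>> maze.sense(dir→north)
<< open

>> stack.push(x→north)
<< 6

>> maze.move(dir→north)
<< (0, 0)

>> maze.sense(dir→east)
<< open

>> stack.push(x→east)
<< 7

>> maze.move(dir→east)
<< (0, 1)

>> maze.sense(dir→east)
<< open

>> stack.push(x→east)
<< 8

>> maze.move(dir→east)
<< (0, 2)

>> stack.pop()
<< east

>> maze.move(dir→west)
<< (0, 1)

>> stack.pop()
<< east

>> maze.move(dir→west)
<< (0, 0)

>> stack.pop()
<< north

>> maze.move(dir→south)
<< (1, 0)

>> maze.sense(dir→south)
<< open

>> stack.push(x→south)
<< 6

>> maze.move(dir→south)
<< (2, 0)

>> maze.sense(dir→south)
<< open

>> stack.push(x→south)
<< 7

>> maze.move(dir→south)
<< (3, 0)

>> maze.sense(dir→south)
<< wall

>> maze.sense(dir→east)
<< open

>> stack.push(x→east)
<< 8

>> maze.move(dir→east)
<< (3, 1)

>> maze.sense(dir→north)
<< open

>> stack.push(x→north)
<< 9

>> maze.move(dir→north)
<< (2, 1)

>> maze.sense(dir→east)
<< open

>> stack.push(x→east)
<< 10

>> maze.move(dir→east)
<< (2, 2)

>> maze.sense(dir→south)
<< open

>> stack.push(x→south)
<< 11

>> maze.move(dir→south)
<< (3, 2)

>> maze.sense(dir→south)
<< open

>> stack.push(x→south)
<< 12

>> maze.move(dir→south)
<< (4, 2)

>> maze.sense(dir→west)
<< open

>> stack.push(x→west)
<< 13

>> maze.move(dir→west)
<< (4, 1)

>> stack.pop()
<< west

>> maze.move(dir→east)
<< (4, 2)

>> maze.sense(dir→east)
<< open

>> stack.push(x→east)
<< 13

>> maze.move(dir→east)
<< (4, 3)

>> maze.sense(dir→north)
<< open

>> stack.push(x→north)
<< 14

>> maze.move(dir→north)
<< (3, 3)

>> maze.sense(dir→north)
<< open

>> stack.push(x→north)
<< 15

>> maze.move(dir→north)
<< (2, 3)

>> maze.sense(dir→east)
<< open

>> stack.push(x→east)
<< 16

>> maze.move(dir→east)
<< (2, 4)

>> maze.sense(dir→south)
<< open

>> stack.push(x→south)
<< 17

>> maze.move(dir→south)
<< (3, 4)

>> maze.sense(dir→south)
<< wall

>> maze.sense(dir→east)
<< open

>> stack.push(x→east)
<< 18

>> maze.move(dir→east)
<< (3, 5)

>> maze.sense(dir→north)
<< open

>> stack.push(x→north)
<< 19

>> maze.move(dir→north)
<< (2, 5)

>> maze.sense(dir→north)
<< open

>> stack.push(x→north)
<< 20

>> maze.move(dir→north)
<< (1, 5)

>> maze.sense(dir→north)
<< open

>> stack.push(x→north)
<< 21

>> maze.move(dir→north)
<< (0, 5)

>> maze.sense(dir→east)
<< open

>> stack.push(x→east)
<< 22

>> maze.move(dir→east)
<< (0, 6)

>> maze.sense(dir→south)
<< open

>> stack.push(x→south)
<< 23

>> maze.move(dir→south)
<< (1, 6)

>> maze.sense(dir→south)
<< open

>> stack.push(x→south)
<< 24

>> maze.move(dir→south)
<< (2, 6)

>> maze.sense(dir→south)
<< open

>> stack.push(x→south)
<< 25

>> maze.move(dir→south)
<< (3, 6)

>> maze.sense(dir→south)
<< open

>> stack.push(x→south)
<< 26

>> maze.move(dir→south)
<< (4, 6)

>> maze.sense(dir→west)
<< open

>> stack.push(x→west)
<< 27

>> maze.move(dir→west)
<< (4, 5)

>> stack.pop()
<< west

>> maze.move(dir→east)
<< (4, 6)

>> maze.sense(dir→east)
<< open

>> stack.push(x→east)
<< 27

>> maze.move(dir→east)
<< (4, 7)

>> maze.sense(dir→north)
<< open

>> stack.push(x→north)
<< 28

>> maze.move(dir→north)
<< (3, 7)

>> maze.sense(dir→north)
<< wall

>> maze.sense(dir→east)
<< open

>> stack.push(x→east)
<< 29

>> maze.move(dir→east)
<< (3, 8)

>> maze.sense(dir→north)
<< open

>> stack.push(x→north)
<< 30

>> maze.move(dir→north)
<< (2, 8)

>> maze.sense(dir→north)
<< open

>> stack.push(x→north)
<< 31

>> maze.move(dir→north)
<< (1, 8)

>> maze.sense(dir→west)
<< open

>> stack.push(x→west)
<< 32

>> maze.move(dir→west)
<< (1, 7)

>> maze.sense(dir→north)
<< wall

>> stack.pop()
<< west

>> maze.move(dir→east)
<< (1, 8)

>> maze.sense(dir→north)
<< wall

>> stack.pop()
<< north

>> maze.move(dir→south)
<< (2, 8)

>> stack.pop()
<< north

>> maze.move(dir→south)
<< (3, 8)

>> maze.sense(dir→south)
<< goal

>> maze.move(dir→south)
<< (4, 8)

Answer: (4, 8)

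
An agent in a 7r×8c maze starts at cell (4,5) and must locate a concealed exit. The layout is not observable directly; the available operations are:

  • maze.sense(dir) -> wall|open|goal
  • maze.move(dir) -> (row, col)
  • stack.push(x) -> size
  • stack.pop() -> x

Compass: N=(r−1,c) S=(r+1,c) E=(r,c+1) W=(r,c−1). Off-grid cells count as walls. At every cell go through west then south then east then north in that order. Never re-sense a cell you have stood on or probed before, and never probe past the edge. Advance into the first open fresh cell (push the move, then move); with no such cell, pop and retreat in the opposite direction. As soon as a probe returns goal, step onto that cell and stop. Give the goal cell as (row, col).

> maze.sense west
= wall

> maze.sense south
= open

> stack.push south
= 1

> maze.move south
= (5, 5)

> maze.sense west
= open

> stack.push west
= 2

> maze.move west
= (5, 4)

> maze.sense west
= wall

> maze.sense south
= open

> stack.push south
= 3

> maze.move south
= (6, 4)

> maze.sense west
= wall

> maze.sense east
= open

> stack.push east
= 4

> maze.move east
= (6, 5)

> maze.sense east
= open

> stack.push east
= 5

> maze.move east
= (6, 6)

> maze.sense east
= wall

> maze.sense north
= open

> stack.push north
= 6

> maze.move north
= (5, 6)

> maze.sense east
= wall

> maze.sense north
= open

> stack.push north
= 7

> maze.move north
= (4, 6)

> maze.sense east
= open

> stack.push east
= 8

> maze.move east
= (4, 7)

> maze.sense north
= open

> stack.push north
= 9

> maze.move north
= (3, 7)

> maze.sense west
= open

> stack.push west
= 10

> maze.move west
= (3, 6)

> maze.sense west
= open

> stack.push west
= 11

> maze.move west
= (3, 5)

> maze.sense west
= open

> stack.push west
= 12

> maze.move west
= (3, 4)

> maze.sense west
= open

> stack.push west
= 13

> maze.move west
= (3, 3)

> maze.sense west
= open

> stack.push west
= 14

> maze.move west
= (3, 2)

> maze.sense west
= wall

> maze.sense south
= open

> stack.push south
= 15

> maze.move south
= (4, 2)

> maze.sense west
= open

> stack.push west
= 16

> maze.move west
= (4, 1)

> maze.sense west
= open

> stack.push west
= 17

> maze.move west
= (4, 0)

> maze.sense south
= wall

> maze.sense north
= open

> stack.push north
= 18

> maze.move north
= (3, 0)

> maze.sense north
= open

> stack.push north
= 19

> maze.move north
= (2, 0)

> maze.sense east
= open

> stack.push east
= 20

> maze.move east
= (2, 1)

> maze.sense east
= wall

> maze.sense north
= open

> stack.push north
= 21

> maze.move north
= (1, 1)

> maze.sense west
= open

> stack.push west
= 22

> maze.move west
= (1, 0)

> maze.sense north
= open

> stack.push north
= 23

> maze.move north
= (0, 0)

> maze.sense east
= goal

> maze.move east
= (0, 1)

Answer: (0, 1)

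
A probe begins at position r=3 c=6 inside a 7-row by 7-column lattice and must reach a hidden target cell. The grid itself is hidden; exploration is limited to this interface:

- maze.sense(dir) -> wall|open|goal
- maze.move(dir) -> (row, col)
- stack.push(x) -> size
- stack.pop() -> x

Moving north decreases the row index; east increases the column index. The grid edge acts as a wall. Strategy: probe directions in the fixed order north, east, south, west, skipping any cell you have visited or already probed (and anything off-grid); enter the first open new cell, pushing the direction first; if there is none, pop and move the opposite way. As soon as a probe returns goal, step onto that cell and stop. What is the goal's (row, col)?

Using sense with dir→north, — result: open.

Calling push with x→north, and see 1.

Invoking move with dir→north, which returns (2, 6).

Then sense with dir→north, giving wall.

Invoking sense with dir→west, and observe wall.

I invoke pop, giving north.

Next I call move with dir→south, and get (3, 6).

Invoking sense with dir→south, : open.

Then push with x→south, giving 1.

Then move with dir→south, and see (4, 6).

Next I call sense with dir→south, → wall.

I use sense with dir→west, which returns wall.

Calling pop, → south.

I run move with dir→north, giving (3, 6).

I try sense with dir→west, giving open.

Now I run push with x→west, and see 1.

Then move with dir→west, and observe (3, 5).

Calling sense with dir→west, : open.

I invoke push with x→west, and observe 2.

Next I call move with dir→west, which returns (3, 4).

I invoke sense with dir→north, which returns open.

Using push with x→north, which returns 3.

I try move with dir→north, and get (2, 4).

I call sense with dir→north, which returns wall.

Next I call sense with dir→west, : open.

Invoking push with x→west, yielding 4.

I call move with dir→west, and see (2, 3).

Next I call sense with dir→north, — result: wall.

Now I run sense with dir→south, which returns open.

I use push with x→south, — result: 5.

Invoking move with dir→south, which returns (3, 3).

Calling sense with dir→south, → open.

Then push with x→south, — result: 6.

I invoke move with dir→south, and see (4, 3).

Then sense with dir→east, and see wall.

Calling sense with dir→south, — result: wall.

Calling sense with dir→west, : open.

Invoking push with x→west, giving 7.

I invoke move with dir→west, → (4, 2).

I try sense with dir→north, : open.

I use push with x→north, and observe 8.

I use move with dir→north, and get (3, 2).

I try sense with dir→north, which returns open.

Calling push with x→north, — result: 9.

I try move with dir→north, giving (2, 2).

Now I run sense with dir→north, giving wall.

Next I call sense with dir→west, and get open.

Now I run push with x→west, and see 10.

Then move with dir→west, and get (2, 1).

Calling sense with dir→north, which returns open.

Now I run push with x→north, → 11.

I try move with dir→north, which returns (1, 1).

I run sense with dir→north, — result: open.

I call push with x→north, giving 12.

I use move with dir→north, yielding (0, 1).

I call sense with dir→east, and get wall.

I run sense with dir→west, : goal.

Calling move with dir→west, and see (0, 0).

Answer: (0, 0)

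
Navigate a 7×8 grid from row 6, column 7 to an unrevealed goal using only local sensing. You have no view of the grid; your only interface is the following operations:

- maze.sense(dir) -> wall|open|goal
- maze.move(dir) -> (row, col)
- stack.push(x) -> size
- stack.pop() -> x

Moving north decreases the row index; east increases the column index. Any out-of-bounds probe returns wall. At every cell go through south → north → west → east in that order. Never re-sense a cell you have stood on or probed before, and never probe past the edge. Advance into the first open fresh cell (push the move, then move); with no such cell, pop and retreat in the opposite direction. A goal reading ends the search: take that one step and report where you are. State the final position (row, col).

;; 1. maze.sense(dir→north) => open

;; 2. stack.push(x→north) => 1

;; 3. maze.move(dir→north) => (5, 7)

;; 4. maze.sense(dir→north) => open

;; 5. stack.push(x→north) => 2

;; 6. maze.move(dir→north) => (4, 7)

;; 7. maze.sense(dir→north) => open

;; 8. stack.push(x→north) => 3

;; 9. maze.move(dir→north) => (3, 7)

;; 10. maze.sense(dir→north) => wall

;; 11. maze.sense(dir→west) => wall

;; 12. stack.pop() => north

;; 13. maze.move(dir→south) => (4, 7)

;; 14. maze.sense(dir→west) => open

;; 15. stack.push(x→west) => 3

;; 16. maze.move(dir→west) => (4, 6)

;; 17. maze.sense(dir→south) => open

;; 18. stack.push(x→south) => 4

;; 19. maze.move(dir→south) => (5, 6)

;; 20. maze.sense(dir→south) => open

;; 21. stack.push(x→south) => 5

;; 22. maze.move(dir→south) => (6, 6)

;; 23. maze.sense(dir→west) => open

;; 24. stack.push(x→west) => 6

;; 25. maze.move(dir→west) => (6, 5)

;; 26. maze.sense(dir→north) => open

;; 27. stack.push(x→north) => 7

;; 28. maze.move(dir→north) => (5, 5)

;; 29. maze.sense(dir→north) => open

;; 30. stack.push(x→north) => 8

;; 31. maze.move(dir→north) => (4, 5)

;; 32. maze.sense(dir→north) => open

;; 33. stack.push(x→north) => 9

;; 34. maze.move(dir→north) => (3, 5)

;; 35. maze.sense(dir→north) => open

;; 36. stack.push(x→north) => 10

;; 37. maze.move(dir→north) => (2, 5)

;; 38. maze.sense(dir→north) => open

;; 39. stack.push(x→north) => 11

;; 40. maze.move(dir→north) => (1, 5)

;; 41. maze.sense(dir→north) => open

;; 42. stack.push(x→north) => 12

;; 43. maze.move(dir→north) => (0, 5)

;; 44. maze.sense(dir→west) => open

;; 45. stack.push(x→west) => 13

;; 46. maze.move(dir→west) => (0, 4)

;; 47. maze.sense(dir→south) => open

;; 48. stack.push(x→south) => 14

;; 49. maze.move(dir→south) => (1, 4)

;; 50. maze.sense(dir→south) => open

;; 51. stack.push(x→south) => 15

;; 52. maze.move(dir→south) => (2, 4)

;; 53. maze.sense(dir→south) => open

;; 54. stack.push(x→south) => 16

;; 55. maze.move(dir→south) => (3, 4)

;; 56. maze.sense(dir→south) => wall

;; 57. maze.sense(dir→west) => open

;; 58. stack.push(x→west) => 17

;; 59. maze.move(dir→west) => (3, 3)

;; 60. maze.sense(dir→south) => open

;; 61. stack.push(x→south) => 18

;; 62. maze.move(dir→south) => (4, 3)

;; 63. maze.sense(dir→south) => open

;; 64. stack.push(x→south) => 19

;; 65. maze.move(dir→south) => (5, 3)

;; 66. maze.sense(dir→south) => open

;; 67. stack.push(x→south) => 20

;; 68. maze.move(dir→south) => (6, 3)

;; 69. maze.sense(dir→west) => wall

;; 70. maze.sense(dir→east) => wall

;; 71. stack.pop() => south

;; 72. maze.move(dir→north) => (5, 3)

;; 73. maze.sense(dir→west) => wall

;; 74. maze.sense(dir→east) => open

;; 75. stack.push(x→east) => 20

;; 76. maze.move(dir→east) => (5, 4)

;; 77. stack.pop() => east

;; 78. maze.move(dir→west) => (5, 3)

;; 79. stack.pop() => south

;; 80. maze.move(dir→north) => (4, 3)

;; 81. maze.sense(dir→west) => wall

;; 82. stack.pop() => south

;; 83. maze.move(dir→north) => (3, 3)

;; 84. maze.sense(dir→north) => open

;; 85. stack.push(x→north) => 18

;; 86. maze.move(dir→north) => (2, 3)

;; 87. maze.sense(dir→north) => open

;; 88. stack.push(x→north) => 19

;; 89. maze.move(dir→north) => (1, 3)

;; 90. maze.sense(dir→north) => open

;; 91. stack.push(x→north) => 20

;; 92. maze.move(dir→north) => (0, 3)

;; 93. maze.sense(dir→west) => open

;; 94. stack.push(x→west) => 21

;; 95. maze.move(dir→west) => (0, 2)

;; 96. maze.sense(dir→south) => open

;; 97. stack.push(x→south) => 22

;; 98. maze.move(dir→south) => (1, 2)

;; 99. maze.sense(dir→south) => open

;; 100. stack.push(x→south) => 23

;; 101. maze.move(dir→south) => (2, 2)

;; 102. maze.sense(dir→south) => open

;; 103. stack.push(x→south) => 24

;; 104. maze.move(dir→south) => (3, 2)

;; 105. maze.sense(dir→west) => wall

;; 106. stack.pop() => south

;; 107. maze.move(dir→north) => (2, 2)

;; 108. maze.sense(dir→west) => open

;; 109. stack.push(x→west) => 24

;; 110. maze.move(dir→west) => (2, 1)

;; 111. maze.sense(dir→north) => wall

;; 112. maze.sense(dir→west) => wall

;; 113. stack.pop() => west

;; 114. maze.move(dir→east) => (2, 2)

;; 115. stack.pop() => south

;; 116. maze.move(dir→north) => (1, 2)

;; 117. stack.pop() => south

;; 118. maze.move(dir→north) => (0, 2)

;; 119. maze.sense(dir→west) => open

;; 120. stack.push(x→west) => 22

;; 121. maze.move(dir→west) => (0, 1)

;; 122. maze.sense(dir→west) => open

;; 123. stack.push(x→west) => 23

;; 124. maze.move(dir→west) => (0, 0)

;; 125. maze.sense(dir→south) => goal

;; 126. maze.move(dir→south) => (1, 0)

Answer: (1, 0)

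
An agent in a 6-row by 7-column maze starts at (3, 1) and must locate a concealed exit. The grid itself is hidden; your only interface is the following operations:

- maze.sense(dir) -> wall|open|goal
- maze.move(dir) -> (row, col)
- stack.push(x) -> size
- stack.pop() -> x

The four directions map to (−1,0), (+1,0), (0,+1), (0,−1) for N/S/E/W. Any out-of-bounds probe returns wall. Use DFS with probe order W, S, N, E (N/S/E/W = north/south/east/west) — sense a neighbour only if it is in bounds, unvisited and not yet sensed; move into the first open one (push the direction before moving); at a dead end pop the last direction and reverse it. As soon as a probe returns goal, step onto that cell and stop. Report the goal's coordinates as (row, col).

Act: maze.sense[dir=west]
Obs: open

Act: stack.push[x=west]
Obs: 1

Act: maze.move[dir=west]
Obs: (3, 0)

Act: maze.sense[dir=south]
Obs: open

Act: stack.push[x=south]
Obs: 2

Act: maze.move[dir=south]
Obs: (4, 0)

Act: maze.sense[dir=south]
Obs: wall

Act: maze.sense[dir=east]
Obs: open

Act: stack.push[x=east]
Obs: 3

Act: maze.move[dir=east]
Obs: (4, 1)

Act: maze.sense[dir=south]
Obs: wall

Act: maze.sense[dir=east]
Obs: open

Act: stack.push[x=east]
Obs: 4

Act: maze.move[dir=east]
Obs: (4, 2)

Act: maze.sense[dir=south]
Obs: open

Act: stack.push[x=south]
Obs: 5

Act: maze.move[dir=south]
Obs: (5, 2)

Act: maze.sense[dir=east]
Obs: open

Act: stack.push[x=east]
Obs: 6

Act: maze.move[dir=east]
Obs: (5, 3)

Act: maze.sense[dir=north]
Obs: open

Act: stack.push[x=north]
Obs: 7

Act: maze.move[dir=north]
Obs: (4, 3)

Act: maze.sense[dir=north]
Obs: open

Act: stack.push[x=north]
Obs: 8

Act: maze.move[dir=north]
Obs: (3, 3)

Act: maze.sense[dir=west]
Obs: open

Act: stack.push[x=west]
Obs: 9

Act: maze.move[dir=west]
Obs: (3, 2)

Act: maze.sense[dir=north]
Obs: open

Act: stack.push[x=north]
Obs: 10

Act: maze.move[dir=north]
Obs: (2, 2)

Act: maze.sense[dir=west]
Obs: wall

Act: maze.sense[dir=north]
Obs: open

Act: stack.push[x=north]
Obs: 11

Act: maze.move[dir=north]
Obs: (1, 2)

Act: maze.sense[dir=west]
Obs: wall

Act: maze.sense[dir=north]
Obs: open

Act: stack.push[x=north]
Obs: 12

Act: maze.move[dir=north]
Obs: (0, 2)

Act: maze.sense[dir=west]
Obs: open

Act: stack.push[x=west]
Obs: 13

Act: maze.move[dir=west]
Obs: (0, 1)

Act: maze.sense[dir=west]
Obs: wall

Act: stack.pop[]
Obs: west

Act: maze.move[dir=east]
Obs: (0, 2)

Act: maze.sense[dir=east]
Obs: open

Act: stack.push[x=east]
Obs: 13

Act: maze.move[dir=east]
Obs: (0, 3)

Act: maze.sense[dir=south]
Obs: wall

Act: maze.sense[dir=east]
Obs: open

Act: stack.push[x=east]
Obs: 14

Act: maze.move[dir=east]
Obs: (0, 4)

Act: maze.sense[dir=south]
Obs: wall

Act: maze.sense[dir=east]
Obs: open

Act: stack.push[x=east]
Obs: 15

Act: maze.move[dir=east]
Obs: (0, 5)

Act: maze.sense[dir=south]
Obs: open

Act: stack.push[x=south]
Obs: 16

Act: maze.move[dir=south]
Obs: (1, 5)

Act: maze.sense[dir=south]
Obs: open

Act: stack.push[x=south]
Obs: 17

Act: maze.move[dir=south]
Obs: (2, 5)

Act: maze.sense[dir=west]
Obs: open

Act: stack.push[x=west]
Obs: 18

Act: maze.move[dir=west]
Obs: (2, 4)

Act: maze.sense[dir=west]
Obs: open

Act: stack.push[x=west]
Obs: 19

Act: maze.move[dir=west]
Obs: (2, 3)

Act: stack.pop[]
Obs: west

Act: maze.move[dir=east]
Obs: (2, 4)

Act: maze.sense[dir=south]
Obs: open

Act: stack.push[x=south]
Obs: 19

Act: maze.move[dir=south]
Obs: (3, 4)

Act: maze.sense[dir=south]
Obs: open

Act: stack.push[x=south]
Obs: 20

Act: maze.move[dir=south]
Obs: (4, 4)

Act: maze.sense[dir=south]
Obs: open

Act: stack.push[x=south]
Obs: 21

Act: maze.move[dir=south]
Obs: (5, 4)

Act: maze.sense[dir=east]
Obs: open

Act: stack.push[x=east]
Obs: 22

Act: maze.move[dir=east]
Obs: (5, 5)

Act: maze.sense[dir=north]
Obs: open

Act: stack.push[x=north]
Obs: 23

Act: maze.move[dir=north]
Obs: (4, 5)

Act: maze.sense[dir=north]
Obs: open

Act: stack.push[x=north]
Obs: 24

Act: maze.move[dir=north]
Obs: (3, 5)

Act: maze.sense[dir=east]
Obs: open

Act: stack.push[x=east]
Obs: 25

Act: maze.move[dir=east]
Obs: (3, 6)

Act: maze.sense[dir=south]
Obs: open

Act: stack.push[x=south]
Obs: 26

Act: maze.move[dir=south]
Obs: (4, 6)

Act: maze.sense[dir=south]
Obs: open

Act: stack.push[x=south]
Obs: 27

Act: maze.move[dir=south]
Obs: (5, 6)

Act: stack.pop[]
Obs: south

Act: maze.move[dir=north]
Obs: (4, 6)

Act: stack.pop[]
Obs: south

Act: maze.move[dir=north]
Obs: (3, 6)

Act: maze.sense[dir=north]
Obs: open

Act: stack.push[x=north]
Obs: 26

Act: maze.move[dir=north]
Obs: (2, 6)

Act: maze.sense[dir=north]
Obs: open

Act: stack.push[x=north]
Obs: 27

Act: maze.move[dir=north]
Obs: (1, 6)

Act: maze.sense[dir=north]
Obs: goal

Act: maze.move[dir=north]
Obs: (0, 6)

Answer: (0, 6)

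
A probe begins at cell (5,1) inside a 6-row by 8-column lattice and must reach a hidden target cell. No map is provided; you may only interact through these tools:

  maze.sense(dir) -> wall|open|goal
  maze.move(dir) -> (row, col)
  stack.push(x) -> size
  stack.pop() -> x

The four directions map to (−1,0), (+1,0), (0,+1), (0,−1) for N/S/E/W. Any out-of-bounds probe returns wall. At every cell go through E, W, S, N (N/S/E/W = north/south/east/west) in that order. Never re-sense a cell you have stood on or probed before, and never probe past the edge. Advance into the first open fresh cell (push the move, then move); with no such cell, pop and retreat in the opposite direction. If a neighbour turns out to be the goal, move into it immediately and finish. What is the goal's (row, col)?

I try maze.sense(dir=east), — result: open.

I use stack.push(x=east), and observe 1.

Calling maze.move(dir=east), giving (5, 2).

I call maze.sense(dir=east), and observe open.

I use stack.push(x=east), yielding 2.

I invoke maze.move(dir=east), which returns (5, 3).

I use maze.sense(dir=east), : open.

Invoking stack.push(x=east), which returns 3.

I try maze.move(dir=east), and see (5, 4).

Then maze.sense(dir=east), and get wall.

Using maze.sense(dir=north), yielding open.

I try stack.push(x=north), yielding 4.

Calling maze.move(dir=north), and get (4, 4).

I use maze.sense(dir=east), giving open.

I call stack.push(x=east), : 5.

I use maze.move(dir=east), which returns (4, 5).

Using maze.sense(dir=east), which returns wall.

I invoke maze.sense(dir=north), — result: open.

Using stack.push(x=north), and observe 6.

Using maze.move(dir=north), : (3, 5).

Now I run maze.sense(dir=east), giving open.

I run stack.push(x=east), which returns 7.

I call maze.move(dir=east), — result: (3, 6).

I invoke maze.sense(dir=east), and see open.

Calling stack.push(x=east), and observe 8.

I invoke maze.move(dir=east), which returns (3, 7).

I run maze.sense(dir=south), → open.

Calling stack.push(x=south), and get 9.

I run maze.move(dir=south), which returns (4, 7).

I call maze.sense(dir=south), giving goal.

Invoking maze.move(dir=south), yielding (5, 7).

Answer: (5, 7)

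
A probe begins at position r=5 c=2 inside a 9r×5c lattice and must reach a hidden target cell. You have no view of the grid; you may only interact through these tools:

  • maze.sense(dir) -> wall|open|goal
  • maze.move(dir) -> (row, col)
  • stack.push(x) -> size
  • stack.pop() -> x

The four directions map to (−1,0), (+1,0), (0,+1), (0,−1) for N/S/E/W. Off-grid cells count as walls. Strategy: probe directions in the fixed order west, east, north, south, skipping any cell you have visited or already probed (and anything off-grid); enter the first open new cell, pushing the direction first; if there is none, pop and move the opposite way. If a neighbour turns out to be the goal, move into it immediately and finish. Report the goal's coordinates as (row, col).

% maze.sense west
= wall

% maze.sense east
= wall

% maze.sense north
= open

% stack.push north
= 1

% maze.move north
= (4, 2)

% maze.sense west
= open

% stack.push west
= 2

% maze.move west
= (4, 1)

% maze.sense west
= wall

% maze.sense north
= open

% stack.push north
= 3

% maze.move north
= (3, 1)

% maze.sense west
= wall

% maze.sense east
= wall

% maze.sense north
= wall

% stack.pop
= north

% maze.move south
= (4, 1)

% stack.pop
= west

% maze.move east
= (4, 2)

% maze.sense east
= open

% stack.push east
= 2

% maze.move east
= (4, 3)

% maze.sense east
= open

% stack.push east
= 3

% maze.move east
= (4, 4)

% maze.sense north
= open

% stack.push north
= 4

% maze.move north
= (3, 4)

% maze.sense west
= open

% stack.push west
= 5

% maze.move west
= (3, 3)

% maze.sense north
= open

% stack.push north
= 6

% maze.move north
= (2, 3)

% maze.sense west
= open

% stack.push west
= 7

% maze.move west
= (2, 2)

% maze.sense north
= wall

% stack.pop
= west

% maze.move east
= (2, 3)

% maze.sense east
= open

% stack.push east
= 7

% maze.move east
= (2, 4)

% maze.sense north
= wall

% stack.pop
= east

% maze.move west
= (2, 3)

% maze.sense north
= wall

% stack.pop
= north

% maze.move south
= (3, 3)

% stack.pop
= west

% maze.move east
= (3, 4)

% stack.pop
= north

% maze.move south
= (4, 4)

% maze.sense south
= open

% stack.push south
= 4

% maze.move south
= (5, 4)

% maze.sense south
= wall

% stack.pop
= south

% maze.move north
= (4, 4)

% stack.pop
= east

% maze.move west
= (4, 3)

% stack.pop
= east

% maze.move west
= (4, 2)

% stack.pop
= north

% maze.move south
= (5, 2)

% maze.sense south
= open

% stack.push south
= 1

% maze.move south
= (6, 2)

% maze.sense west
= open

% stack.push west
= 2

% maze.move west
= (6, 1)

% maze.sense west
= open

% stack.push west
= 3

% maze.move west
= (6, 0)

% maze.sense north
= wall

% maze.sense south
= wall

% stack.pop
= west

% maze.move east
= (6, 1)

% maze.sense south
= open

% stack.push south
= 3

% maze.move south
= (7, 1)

% maze.sense east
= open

% stack.push east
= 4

% maze.move east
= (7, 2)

% maze.sense east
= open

% stack.push east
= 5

% maze.move east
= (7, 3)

% maze.sense east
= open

% stack.push east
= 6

% maze.move east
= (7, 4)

% maze.sense south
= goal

% maze.move south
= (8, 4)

Answer: (8, 4)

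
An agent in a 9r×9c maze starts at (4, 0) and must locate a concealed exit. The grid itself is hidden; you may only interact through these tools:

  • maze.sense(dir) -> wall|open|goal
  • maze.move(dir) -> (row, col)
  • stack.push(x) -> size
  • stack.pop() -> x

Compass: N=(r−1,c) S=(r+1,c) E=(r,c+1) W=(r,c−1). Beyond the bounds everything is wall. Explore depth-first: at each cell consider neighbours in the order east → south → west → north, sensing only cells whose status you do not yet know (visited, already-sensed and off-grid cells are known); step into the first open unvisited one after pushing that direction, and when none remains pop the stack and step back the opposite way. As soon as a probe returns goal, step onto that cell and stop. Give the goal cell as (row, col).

·→ maze.sense(dir='east')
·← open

·→ stack.push(x='east')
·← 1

·→ maze.move(dir='east')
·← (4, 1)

·→ maze.sense(dir='east')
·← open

·→ stack.push(x='east')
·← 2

·→ maze.move(dir='east')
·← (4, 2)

·→ maze.sense(dir='east')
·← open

·→ stack.push(x='east')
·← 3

·→ maze.move(dir='east')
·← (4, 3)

·→ maze.sense(dir='east')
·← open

·→ stack.push(x='east')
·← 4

·→ maze.move(dir='east')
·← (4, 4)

·→ maze.sense(dir='east')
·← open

·→ stack.push(x='east')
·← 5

·→ maze.move(dir='east')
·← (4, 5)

·→ maze.sense(dir='east')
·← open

·→ stack.push(x='east')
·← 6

·→ maze.move(dir='east')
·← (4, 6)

·→ maze.sense(dir='east')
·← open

·→ stack.push(x='east')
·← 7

·→ maze.move(dir='east')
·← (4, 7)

·→ maze.sense(dir='east')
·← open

·→ stack.push(x='east')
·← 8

·→ maze.move(dir='east')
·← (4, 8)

·→ maze.sense(dir='south')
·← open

·→ stack.push(x='south')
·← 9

·→ maze.move(dir='south')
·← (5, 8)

·→ maze.sense(dir='south')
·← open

·→ stack.push(x='south')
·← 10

·→ maze.move(dir='south')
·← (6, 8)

·→ maze.sense(dir='south')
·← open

·→ stack.push(x='south')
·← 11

·→ maze.move(dir='south')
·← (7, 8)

·→ maze.sense(dir='south')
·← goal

·→ maze.move(dir='south')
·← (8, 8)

Answer: (8, 8)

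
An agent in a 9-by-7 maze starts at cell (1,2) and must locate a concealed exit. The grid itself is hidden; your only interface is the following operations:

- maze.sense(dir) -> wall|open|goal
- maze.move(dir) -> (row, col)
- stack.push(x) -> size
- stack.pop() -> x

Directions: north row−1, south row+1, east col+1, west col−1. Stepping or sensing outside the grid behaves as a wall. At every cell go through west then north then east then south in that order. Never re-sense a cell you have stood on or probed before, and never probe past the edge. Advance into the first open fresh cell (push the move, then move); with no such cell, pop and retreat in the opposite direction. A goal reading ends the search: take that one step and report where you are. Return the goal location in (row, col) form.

-> sense(west)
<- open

-> push(west)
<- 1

-> move(west)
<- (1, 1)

-> sense(west)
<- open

-> push(west)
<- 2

-> move(west)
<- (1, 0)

-> sense(north)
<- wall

-> sense(south)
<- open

-> push(south)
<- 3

-> move(south)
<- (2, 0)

-> sense(east)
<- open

-> push(east)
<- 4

-> move(east)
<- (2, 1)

-> sense(east)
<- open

-> push(east)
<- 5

-> move(east)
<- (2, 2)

-> sense(east)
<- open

-> push(east)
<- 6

-> move(east)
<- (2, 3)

-> sense(north)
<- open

-> push(north)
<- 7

-> move(north)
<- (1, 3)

-> sense(north)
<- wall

-> sense(east)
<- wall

-> pop()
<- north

-> move(south)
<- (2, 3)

-> sense(east)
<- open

-> push(east)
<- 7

-> move(east)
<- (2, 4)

-> sense(east)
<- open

-> push(east)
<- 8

-> move(east)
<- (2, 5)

-> sense(north)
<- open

-> push(north)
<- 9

-> move(north)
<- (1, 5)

-> sense(north)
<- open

-> push(north)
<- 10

-> move(north)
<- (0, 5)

-> sense(west)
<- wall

-> sense(east)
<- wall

-> pop()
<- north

-> move(south)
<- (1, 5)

-> sense(east)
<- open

-> push(east)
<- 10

-> move(east)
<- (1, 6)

-> sense(south)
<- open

-> push(south)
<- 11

-> move(south)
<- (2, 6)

-> sense(south)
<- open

-> push(south)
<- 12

-> move(south)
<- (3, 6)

-> sense(west)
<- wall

-> sense(south)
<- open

-> push(south)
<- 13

-> move(south)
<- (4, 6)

-> sense(west)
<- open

-> push(west)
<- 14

-> move(west)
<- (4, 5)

-> sense(west)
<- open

-> push(west)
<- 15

-> move(west)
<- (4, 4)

-> sense(west)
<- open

-> push(west)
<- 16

-> move(west)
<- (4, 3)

-> sense(west)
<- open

-> push(west)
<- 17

-> move(west)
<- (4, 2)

-> sense(west)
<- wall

-> sense(north)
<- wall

-> sense(south)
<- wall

-> pop()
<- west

-> move(east)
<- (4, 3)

-> sense(north)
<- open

-> push(north)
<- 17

-> move(north)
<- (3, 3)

-> sense(east)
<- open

-> push(east)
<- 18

-> move(east)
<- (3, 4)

-> pop()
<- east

-> move(west)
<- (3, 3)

-> pop()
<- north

-> move(south)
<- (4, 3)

-> sense(south)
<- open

-> push(south)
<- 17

-> move(south)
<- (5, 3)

-> sense(east)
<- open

-> push(east)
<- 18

-> move(east)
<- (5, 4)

-> sense(east)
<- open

-> push(east)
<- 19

-> move(east)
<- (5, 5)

-> sense(east)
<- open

-> push(east)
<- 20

-> move(east)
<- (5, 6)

-> sense(south)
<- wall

-> pop()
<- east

-> move(west)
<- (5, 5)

-> sense(south)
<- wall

-> pop()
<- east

-> move(west)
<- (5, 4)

-> sense(south)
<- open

-> push(south)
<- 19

-> move(south)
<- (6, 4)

-> sense(west)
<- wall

-> sense(south)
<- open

-> push(south)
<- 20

-> move(south)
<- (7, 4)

-> sense(west)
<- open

-> push(west)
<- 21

-> move(west)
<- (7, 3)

-> sense(west)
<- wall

-> sense(south)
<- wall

-> pop()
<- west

-> move(east)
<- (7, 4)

-> sense(east)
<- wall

-> sense(south)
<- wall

-> pop()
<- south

-> move(north)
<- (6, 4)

-> pop()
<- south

-> move(north)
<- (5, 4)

-> pop()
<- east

-> move(west)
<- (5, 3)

-> pop()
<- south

-> move(north)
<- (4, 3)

-> pop()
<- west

-> move(east)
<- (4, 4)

-> pop()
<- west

-> move(east)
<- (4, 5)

-> pop()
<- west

-> move(east)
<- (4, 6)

-> pop()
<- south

-> move(north)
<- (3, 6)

-> pop()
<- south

-> move(north)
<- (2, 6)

-> pop()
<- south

-> move(north)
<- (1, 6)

-> pop()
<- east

-> move(west)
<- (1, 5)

-> pop()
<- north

-> move(south)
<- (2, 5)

-> pop()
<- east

-> move(west)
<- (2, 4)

-> pop()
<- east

-> move(west)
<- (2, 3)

-> pop()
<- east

-> move(west)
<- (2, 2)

-> pop()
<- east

-> move(west)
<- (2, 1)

-> sense(south)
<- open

-> push(south)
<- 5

-> move(south)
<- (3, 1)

-> sense(west)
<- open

-> push(west)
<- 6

-> move(west)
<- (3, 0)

-> sense(south)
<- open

-> push(south)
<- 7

-> move(south)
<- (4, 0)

-> sense(south)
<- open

-> push(south)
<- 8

-> move(south)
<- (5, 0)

-> sense(east)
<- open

-> push(east)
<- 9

-> move(east)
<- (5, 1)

-> sense(south)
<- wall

-> pop()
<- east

-> move(west)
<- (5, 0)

-> sense(south)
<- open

-> push(south)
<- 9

-> move(south)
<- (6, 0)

-> sense(south)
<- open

-> push(south)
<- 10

-> move(south)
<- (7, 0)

-> sense(east)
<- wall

-> sense(south)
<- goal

-> move(south)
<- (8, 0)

Answer: (8, 0)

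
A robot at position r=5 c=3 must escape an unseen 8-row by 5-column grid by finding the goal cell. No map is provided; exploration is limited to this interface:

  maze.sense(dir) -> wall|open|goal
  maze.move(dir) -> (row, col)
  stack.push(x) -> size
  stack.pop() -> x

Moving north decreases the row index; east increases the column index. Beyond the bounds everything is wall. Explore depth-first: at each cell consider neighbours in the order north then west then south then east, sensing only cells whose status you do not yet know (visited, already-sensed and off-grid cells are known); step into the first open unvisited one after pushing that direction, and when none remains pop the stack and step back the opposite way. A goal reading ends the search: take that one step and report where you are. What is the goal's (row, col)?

I invoke maze.sense with dir='north', giving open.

Calling stack.push with x='north', and observe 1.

Invoking maze.move with dir='north', giving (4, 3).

I invoke maze.sense with dir='north', and get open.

I call stack.push with x='north', and get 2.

Now I run maze.move with dir='north', which returns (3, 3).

Next I call maze.sense with dir='north', → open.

I invoke stack.push with x='north', → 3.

Then maze.move with dir='north', → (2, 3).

I call maze.sense with dir='north', : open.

Then stack.push with x='north', and observe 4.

I call maze.move with dir='north', — result: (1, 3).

Now I run maze.sense with dir='north', — result: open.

Then stack.push with x='north', and see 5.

I use maze.move with dir='north', yielding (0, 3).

Now I run maze.sense with dir='west', → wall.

I use maze.sense with dir='east', and get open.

Now I run stack.push with x='east', yielding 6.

I call maze.move with dir='east', and observe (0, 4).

I invoke maze.sense with dir='south', : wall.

Now I run stack.pop(), giving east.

I use maze.move with dir='west', — result: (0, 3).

I call stack.pop, : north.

I invoke maze.move with dir='south', and observe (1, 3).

Using maze.sense with dir='west', — result: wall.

I run stack.pop, — result: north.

I try maze.move with dir='south', : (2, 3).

Then maze.sense with dir='west', yielding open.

I run stack.push with x='west', and get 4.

Using maze.move with dir='west', which returns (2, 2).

I run maze.sense with dir='west', — result: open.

Using stack.push with x='west', → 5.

Then maze.move with dir='west', and observe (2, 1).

I run maze.sense with dir='north', and observe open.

I invoke stack.push with x='north', yielding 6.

Using maze.move with dir='north', and observe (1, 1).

Calling maze.sense with dir='north', yielding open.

I call stack.push with x='north', giving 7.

Now I run maze.move with dir='north', and observe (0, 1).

Now I run maze.sense with dir='west', yielding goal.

I try maze.move with dir='west', giving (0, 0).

Answer: (0, 0)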